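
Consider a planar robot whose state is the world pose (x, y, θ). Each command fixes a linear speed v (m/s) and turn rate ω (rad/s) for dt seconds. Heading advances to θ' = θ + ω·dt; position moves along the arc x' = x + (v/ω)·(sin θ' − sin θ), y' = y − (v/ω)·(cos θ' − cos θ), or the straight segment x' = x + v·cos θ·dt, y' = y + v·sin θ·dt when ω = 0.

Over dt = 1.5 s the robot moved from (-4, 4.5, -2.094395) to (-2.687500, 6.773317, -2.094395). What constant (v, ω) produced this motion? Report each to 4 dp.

v = -1.7500, ω = 0.0000

Δθ = -2.094395 − -2.094395 = 0.000000
ω = Δθ/dt = 0.000000/1.5 = 0.0000
ω = 0 → v = (Δx·cos θ + Δy·sin θ)/dt = -1.7500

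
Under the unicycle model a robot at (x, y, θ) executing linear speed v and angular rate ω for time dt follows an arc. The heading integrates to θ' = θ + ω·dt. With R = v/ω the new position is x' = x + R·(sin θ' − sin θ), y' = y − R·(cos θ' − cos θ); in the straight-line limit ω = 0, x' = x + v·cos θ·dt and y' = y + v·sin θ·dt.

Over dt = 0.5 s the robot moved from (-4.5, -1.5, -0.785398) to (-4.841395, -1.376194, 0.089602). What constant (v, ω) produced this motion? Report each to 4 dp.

v = -0.7500, ω = 1.7500

Δθ = 0.089602 − -0.785398 = 0.875000
ω = Δθ/dt = 0.875000/0.5 = 1.7500
R = Δx/(sin θ' − sin θ) = -0.4286
v = R·ω = -0.4286·1.7500 = -0.7500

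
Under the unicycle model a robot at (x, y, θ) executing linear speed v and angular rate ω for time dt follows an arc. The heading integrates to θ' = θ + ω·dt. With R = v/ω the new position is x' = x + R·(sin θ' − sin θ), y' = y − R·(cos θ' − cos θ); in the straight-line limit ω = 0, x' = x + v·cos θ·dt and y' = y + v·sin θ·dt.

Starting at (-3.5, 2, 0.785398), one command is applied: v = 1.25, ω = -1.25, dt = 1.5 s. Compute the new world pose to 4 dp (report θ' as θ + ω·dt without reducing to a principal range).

θ' = 0.7854 + -1.25·1.5 = -1.0896
R = v/ω = 1.25/-1.25 = -1.0000
x' = -3.5 + -1.0000·(sin -1.0896 − sin 0.7854) = -1.9065
y' = 2 − -1.0000·(cos -1.0896 − cos 0.7854) = 1.7557

(-1.9065, 1.7557, -1.0896)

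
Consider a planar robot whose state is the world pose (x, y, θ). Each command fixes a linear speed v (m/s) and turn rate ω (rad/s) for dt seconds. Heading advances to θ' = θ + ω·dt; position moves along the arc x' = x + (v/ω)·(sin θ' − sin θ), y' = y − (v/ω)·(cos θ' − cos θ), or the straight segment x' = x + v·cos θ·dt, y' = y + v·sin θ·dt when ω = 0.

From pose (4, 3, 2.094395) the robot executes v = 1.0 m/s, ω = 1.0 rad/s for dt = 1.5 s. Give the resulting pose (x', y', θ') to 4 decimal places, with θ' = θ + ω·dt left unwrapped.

(2.6965, 3.3992, 3.5944)

θ' = 2.0944 + 1.0·1.5 = 3.5944
R = v/ω = 1.0/1.0 = 1.0000
x' = 4 + 1.0000·(sin 3.5944 − sin 2.0944) = 2.6965
y' = 3 − 1.0000·(cos 3.5944 − cos 2.0944) = 3.3992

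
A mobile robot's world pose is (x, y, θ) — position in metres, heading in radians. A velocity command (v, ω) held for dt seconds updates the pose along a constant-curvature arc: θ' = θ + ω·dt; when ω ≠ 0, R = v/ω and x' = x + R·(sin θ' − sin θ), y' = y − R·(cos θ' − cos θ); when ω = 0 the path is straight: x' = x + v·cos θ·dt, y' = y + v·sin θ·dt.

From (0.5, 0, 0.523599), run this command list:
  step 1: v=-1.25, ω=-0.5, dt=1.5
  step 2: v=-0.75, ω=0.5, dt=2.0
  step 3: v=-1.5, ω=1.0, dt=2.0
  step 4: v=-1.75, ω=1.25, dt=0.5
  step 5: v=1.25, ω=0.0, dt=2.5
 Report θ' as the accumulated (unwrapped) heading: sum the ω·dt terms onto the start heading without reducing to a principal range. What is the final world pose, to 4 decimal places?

step 1: θ'=-0.2264 (R=2.5000) → pose (-1.3112, -0.2711, -0.2264)
step 2: θ'=0.7736 (R=-1.5000) → pose (-2.6960, -0.6598, 0.7736)
step 3: θ'=2.7736 (R=-1.5000) → pose (-2.1875, -3.1324, 2.7736)
step 4: θ'=3.3986 (R=-1.4000) → pose (-1.3280, -3.1802, 3.3986)
step 5: θ'=3.3986 (straight) → pose (-4.3504, -3.9745, 3.3986)

(-4.3504, -3.9745, 3.3986)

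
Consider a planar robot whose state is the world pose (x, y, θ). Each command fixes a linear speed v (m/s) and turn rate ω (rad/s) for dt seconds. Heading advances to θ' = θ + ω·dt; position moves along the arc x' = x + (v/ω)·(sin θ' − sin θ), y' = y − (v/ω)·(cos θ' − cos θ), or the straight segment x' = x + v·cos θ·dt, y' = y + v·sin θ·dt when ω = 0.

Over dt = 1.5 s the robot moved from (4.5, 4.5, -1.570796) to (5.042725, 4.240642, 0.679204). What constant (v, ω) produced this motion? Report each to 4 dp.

v = 0.5000, ω = 1.5000

Δθ = 0.679204 − -1.570796 = 2.250000
ω = Δθ/dt = 2.250000/1.5 = 1.5000
R = Δx/(sin θ' − sin θ) = 0.3333
v = R·ω = 0.3333·1.5000 = 0.5000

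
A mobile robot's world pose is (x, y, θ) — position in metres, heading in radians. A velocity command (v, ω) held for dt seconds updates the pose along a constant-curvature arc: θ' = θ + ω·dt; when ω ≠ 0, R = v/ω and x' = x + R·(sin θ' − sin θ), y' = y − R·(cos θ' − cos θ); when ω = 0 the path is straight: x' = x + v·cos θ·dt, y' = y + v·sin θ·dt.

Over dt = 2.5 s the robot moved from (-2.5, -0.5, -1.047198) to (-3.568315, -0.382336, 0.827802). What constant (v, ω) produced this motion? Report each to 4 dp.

Δθ = 0.827802 − -1.047198 = 1.875000
ω = Δθ/dt = 1.875000/2.5 = 0.7500
R = Δx/(sin θ' − sin θ) = -0.6667
v = R·ω = -0.6667·0.7500 = -0.5000

v = -0.5000, ω = 0.7500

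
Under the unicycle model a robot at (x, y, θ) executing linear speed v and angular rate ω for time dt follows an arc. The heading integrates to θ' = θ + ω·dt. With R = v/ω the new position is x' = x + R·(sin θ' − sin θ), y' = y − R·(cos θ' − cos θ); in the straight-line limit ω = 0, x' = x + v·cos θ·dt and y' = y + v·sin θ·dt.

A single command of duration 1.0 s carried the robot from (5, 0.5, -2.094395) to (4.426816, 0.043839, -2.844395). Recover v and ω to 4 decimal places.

Δθ = -2.844395 − -2.094395 = -0.750000
ω = Δθ/dt = -0.750000/1.0 = -0.7500
R = Δx/(sin θ' − sin θ) = -1.0000
v = R·ω = -1.0000·-0.7500 = 0.7500

v = 0.7500, ω = -0.7500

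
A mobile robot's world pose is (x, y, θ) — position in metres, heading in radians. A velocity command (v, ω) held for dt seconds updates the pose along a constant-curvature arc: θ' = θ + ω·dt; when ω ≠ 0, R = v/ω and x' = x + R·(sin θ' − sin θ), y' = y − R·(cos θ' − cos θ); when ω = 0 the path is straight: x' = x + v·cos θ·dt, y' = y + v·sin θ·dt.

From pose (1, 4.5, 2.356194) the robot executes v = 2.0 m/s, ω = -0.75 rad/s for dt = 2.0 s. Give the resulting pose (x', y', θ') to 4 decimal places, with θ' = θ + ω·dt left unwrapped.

θ' = 2.3562 + -0.75·2.0 = 0.8562
R = v/ω = 2.0/-0.75 = -2.6667
x' = 1 + -2.6667·(sin 0.8562 − sin 2.3562) = 0.8713
y' = 4.5 − -2.6667·(cos 0.8562 − cos 2.3562) = 8.1331

(0.8713, 8.1331, 0.8562)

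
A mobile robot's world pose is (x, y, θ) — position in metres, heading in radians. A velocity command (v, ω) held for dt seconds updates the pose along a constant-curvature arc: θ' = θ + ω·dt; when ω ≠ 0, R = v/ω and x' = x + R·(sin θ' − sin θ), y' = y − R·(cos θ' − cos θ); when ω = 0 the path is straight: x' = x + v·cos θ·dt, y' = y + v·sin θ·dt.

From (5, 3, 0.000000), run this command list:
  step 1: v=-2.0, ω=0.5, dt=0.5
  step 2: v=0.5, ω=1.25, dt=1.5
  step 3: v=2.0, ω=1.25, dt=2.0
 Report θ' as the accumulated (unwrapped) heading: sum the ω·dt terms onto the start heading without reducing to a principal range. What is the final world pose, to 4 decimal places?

(1.2971, 2.7713, 4.6250)

step 1: θ'=0.2500 (R=-4.0000) → pose (4.0104, 2.8756, 0.2500)
step 2: θ'=2.1250 (R=0.4000) → pose (4.2516, 3.4737, 2.1250)
step 3: θ'=4.6250 (R=1.6000) → pose (1.2971, 2.7713, 4.6250)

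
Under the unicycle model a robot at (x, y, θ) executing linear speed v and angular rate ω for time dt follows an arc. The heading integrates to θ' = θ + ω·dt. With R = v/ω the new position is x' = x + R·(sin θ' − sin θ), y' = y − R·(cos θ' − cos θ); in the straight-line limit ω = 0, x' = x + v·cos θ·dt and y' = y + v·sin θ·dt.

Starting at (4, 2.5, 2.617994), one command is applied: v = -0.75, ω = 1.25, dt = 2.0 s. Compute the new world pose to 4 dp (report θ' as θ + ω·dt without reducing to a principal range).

(4.8513, 3.2564, 5.1180)

θ' = 2.6180 + 1.25·2.0 = 5.1180
R = v/ω = -0.75/1.25 = -0.6000
x' = 4 + -0.6000·(sin 5.1180 − sin 2.6180) = 4.8513
y' = 2.5 − -0.6000·(cos 5.1180 − cos 2.6180) = 3.2564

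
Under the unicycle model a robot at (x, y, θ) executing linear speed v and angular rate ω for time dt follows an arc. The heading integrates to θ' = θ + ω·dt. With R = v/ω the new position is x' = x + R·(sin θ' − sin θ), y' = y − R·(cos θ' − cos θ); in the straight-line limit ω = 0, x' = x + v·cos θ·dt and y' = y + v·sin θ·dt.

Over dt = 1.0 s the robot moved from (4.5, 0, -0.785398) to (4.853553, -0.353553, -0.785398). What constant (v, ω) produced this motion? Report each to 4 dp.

Δθ = -0.785398 − -0.785398 = 0.000000
ω = Δθ/dt = 0.000000/1.0 = 0.0000
ω = 0 → v = (Δx·cos θ + Δy·sin θ)/dt = 0.5000

v = 0.5000, ω = 0.0000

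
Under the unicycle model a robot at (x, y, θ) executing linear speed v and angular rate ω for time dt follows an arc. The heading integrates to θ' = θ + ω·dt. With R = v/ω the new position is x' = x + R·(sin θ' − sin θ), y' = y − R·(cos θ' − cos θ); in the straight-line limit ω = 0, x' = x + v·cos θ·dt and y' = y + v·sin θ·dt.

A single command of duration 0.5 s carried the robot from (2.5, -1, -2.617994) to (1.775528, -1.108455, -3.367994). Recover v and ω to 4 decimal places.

Δθ = -3.367994 − -2.617994 = -0.750000
ω = Δθ/dt = -0.750000/0.5 = -1.5000
R = Δx/(sin θ' − sin θ) = -1.0000
v = R·ω = -1.0000·-1.5000 = 1.5000

v = 1.5000, ω = -1.5000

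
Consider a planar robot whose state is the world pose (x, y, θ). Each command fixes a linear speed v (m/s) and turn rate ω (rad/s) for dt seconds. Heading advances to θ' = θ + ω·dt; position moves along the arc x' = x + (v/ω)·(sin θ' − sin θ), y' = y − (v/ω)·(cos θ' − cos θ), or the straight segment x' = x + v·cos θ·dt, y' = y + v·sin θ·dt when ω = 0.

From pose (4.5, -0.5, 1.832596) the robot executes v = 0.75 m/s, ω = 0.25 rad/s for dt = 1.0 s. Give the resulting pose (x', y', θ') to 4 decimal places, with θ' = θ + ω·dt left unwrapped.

θ' = 1.8326 + 0.25·1.0 = 2.0826
R = v/ω = 0.75/0.25 = 3.0000
x' = 4.5 + 3.0000·(sin 2.0826 − sin 1.8326) = 4.2178
y' = -0.5 − 3.0000·(cos 2.0826 − cos 1.8326) = 0.1928

(4.2178, 0.1928, 2.0826)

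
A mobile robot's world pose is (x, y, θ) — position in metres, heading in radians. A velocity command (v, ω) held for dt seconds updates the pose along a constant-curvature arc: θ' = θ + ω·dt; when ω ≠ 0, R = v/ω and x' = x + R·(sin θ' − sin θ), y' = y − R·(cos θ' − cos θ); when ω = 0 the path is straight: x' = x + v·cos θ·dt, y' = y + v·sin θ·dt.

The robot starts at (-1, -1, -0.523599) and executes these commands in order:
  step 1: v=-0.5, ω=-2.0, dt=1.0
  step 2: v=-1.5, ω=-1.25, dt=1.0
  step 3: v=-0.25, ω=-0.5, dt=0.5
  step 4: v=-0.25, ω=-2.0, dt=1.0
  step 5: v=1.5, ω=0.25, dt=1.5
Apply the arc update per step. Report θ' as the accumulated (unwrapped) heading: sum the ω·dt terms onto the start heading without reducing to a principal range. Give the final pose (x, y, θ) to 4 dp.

step 1: θ'=-2.5236 (R=0.2500) → pose (-1.0199, -0.5797, -2.5236)
step 2: θ'=-3.7736 (R=1.2000) → pose (0.3843, -0.5896, -3.7736)
step 3: θ'=-4.0236 (R=0.5000) → pose (0.4750, -0.6752, -4.0236)
step 4: θ'=-6.0236 (R=0.1250) → pose (0.4106, -0.8755, -6.0236)
step 5: θ'=-5.6486 (R=6.0000) → pose (2.4275, 0.0916, -5.6486)

(2.4275, 0.0916, -5.6486)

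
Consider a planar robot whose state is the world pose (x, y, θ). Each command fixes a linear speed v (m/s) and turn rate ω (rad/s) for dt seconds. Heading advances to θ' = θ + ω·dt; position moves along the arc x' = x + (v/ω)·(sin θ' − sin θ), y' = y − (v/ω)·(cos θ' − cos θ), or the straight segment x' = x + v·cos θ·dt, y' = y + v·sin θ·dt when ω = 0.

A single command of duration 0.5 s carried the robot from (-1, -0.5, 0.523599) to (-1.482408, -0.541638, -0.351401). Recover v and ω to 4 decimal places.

Δθ = -0.351401 − 0.523599 = -0.875000
ω = Δθ/dt = -0.875000/0.5 = -1.7500
R = Δx/(sin θ' − sin θ) = 0.5714
v = R·ω = 0.5714·-1.7500 = -1.0000

v = -1.0000, ω = -1.7500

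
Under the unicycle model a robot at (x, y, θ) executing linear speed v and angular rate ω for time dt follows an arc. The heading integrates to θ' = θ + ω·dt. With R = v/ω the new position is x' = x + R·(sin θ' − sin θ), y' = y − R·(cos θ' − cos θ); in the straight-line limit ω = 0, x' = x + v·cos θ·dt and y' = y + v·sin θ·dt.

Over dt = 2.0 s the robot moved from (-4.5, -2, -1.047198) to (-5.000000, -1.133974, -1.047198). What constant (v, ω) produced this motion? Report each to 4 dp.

v = -0.5000, ω = 0.0000

Δθ = -1.047198 − -1.047198 = 0.000000
ω = Δθ/dt = 0.000000/2.0 = 0.0000
ω = 0 → v = (Δx·cos θ + Δy·sin θ)/dt = -0.5000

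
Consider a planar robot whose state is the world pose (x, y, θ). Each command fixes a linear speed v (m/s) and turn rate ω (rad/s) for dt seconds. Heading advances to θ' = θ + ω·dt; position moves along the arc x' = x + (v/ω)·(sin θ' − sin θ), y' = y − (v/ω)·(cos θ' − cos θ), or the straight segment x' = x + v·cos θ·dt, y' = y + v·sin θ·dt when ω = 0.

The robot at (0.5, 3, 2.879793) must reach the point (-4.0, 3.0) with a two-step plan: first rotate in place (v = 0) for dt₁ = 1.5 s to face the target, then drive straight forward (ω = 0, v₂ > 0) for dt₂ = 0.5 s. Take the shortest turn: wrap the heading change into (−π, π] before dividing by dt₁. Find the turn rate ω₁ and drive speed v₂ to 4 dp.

ω₁ = 0.1745, v₂ = 9.0000

heading to target = atan2(3−3, -4−0.5) = 3.1416
Δθ = wrap(3.1416 − 2.8798) = 0.2618; ω₁ = Δθ/dt₁ = 0.1745
distance = √((-4−0.5)² + (3−3)²) = 4.5000; v₂ = distance/dt₂ = 9.0000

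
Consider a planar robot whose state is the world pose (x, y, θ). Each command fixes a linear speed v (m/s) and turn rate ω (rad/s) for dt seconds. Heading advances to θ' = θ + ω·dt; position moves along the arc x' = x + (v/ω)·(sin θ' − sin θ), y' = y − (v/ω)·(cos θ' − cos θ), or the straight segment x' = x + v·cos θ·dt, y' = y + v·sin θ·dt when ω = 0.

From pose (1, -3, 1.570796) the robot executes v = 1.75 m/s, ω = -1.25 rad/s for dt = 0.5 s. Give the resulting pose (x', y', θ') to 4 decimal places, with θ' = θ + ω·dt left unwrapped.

(1.2647, -2.1809, 0.9458)

θ' = 1.5708 + -1.25·0.5 = 0.9458
R = v/ω = 1.75/-1.25 = -1.4000
x' = 1 + -1.4000·(sin 0.9458 − sin 1.5708) = 1.2647
y' = -3 − -1.4000·(cos 0.9458 − cos 1.5708) = -2.1809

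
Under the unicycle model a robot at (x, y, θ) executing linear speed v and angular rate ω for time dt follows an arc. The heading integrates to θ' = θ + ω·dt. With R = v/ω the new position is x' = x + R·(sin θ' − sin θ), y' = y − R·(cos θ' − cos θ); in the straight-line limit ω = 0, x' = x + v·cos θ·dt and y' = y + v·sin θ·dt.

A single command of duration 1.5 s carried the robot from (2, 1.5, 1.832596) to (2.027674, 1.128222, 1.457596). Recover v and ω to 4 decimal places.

v = -0.2500, ω = -0.2500

Δθ = 1.457596 − 1.832596 = -0.375000
ω = Δθ/dt = -0.375000/1.5 = -0.2500
R = −Δy/(cos θ' − cos θ) = 1.0000
v = R·ω = 1.0000·-0.2500 = -0.2500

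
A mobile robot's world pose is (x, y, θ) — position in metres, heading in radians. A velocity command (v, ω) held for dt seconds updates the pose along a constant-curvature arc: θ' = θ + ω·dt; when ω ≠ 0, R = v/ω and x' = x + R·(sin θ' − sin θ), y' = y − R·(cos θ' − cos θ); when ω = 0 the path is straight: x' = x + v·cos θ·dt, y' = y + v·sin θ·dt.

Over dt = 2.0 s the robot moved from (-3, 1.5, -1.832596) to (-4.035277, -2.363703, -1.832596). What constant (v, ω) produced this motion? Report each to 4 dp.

Δθ = -1.832596 − -1.832596 = 0.000000
ω = Δθ/dt = 0.000000/2.0 = 0.0000
ω = 0 → v = (Δx·cos θ + Δy·sin θ)/dt = 2.0000

v = 2.0000, ω = 0.0000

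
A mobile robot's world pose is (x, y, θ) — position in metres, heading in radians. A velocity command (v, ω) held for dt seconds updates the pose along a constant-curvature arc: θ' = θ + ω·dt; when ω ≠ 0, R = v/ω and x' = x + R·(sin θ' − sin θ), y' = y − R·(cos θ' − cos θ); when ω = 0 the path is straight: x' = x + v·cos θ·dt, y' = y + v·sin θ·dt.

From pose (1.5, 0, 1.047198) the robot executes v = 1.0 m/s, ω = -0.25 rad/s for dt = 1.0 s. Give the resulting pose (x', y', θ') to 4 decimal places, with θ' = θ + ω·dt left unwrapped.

(2.1025, 0.7949, 0.7972)

θ' = 1.0472 + -0.25·1.0 = 0.7972
R = v/ω = 1.0/-0.25 = -4.0000
x' = 1.5 + -4.0000·(sin 0.7972 − sin 1.0472) = 2.1025
y' = 0 − -4.0000·(cos 0.7972 − cos 1.0472) = 0.7949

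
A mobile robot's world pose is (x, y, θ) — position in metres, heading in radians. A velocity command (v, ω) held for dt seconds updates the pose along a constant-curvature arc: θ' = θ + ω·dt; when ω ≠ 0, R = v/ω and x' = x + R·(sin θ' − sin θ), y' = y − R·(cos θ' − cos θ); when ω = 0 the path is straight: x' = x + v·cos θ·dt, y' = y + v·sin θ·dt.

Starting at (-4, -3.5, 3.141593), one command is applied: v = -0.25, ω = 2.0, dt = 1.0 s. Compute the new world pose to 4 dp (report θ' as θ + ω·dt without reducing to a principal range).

(-3.8863, -3.3230, 5.1416)

θ' = 3.1416 + 2.0·1.0 = 5.1416
R = v/ω = -0.25/2.0 = -0.1250
x' = -4 + -0.1250·(sin 5.1416 − sin 3.1416) = -3.8863
y' = -3.5 − -0.1250·(cos 5.1416 − cos 3.1416) = -3.3230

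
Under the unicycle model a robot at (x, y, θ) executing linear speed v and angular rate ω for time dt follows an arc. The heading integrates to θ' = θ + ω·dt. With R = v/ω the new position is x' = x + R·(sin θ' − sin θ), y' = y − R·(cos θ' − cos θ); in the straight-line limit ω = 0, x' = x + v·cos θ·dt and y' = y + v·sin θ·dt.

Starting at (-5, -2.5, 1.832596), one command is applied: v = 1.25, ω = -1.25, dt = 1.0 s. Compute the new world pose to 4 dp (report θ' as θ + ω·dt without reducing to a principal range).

(-4.5843, -1.4061, 0.5826)

θ' = 1.8326 + -1.25·1.0 = 0.5826
R = v/ω = 1.25/-1.25 = -1.0000
x' = -5 + -1.0000·(sin 0.5826 − sin 1.8326) = -4.5843
y' = -2.5 − -1.0000·(cos 0.5826 − cos 1.8326) = -1.4061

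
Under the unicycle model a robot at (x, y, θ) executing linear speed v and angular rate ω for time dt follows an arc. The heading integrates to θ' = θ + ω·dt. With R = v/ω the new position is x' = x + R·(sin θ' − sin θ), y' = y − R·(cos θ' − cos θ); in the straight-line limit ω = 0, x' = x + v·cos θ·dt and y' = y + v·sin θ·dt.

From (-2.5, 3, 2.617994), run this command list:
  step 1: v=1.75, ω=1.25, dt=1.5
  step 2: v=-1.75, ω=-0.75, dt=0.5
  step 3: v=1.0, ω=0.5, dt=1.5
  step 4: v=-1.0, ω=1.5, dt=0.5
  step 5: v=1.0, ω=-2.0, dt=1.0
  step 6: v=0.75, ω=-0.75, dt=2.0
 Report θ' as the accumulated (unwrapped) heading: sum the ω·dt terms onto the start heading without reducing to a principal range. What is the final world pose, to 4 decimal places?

(-6.1801, 1.4130, 2.1180)

step 1: θ'=4.4930 (R=1.4000) → pose (-4.5664, 2.0923, 4.4930)
step 2: θ'=4.1180 (R=2.3333) → pose (-4.2222, 2.8911, 4.1180)
step 3: θ'=4.8680 (R=2.0000) → pose (-4.5410, 1.4611, 4.8680)
step 4: θ'=5.6180 (R=-0.6667) → pose (-4.7882, 1.8824, 5.6180)
step 5: θ'=3.6180 (R=-0.5000) → pose (-4.8675, 1.0446, 3.6180)
step 6: θ'=2.1180 (R=-1.0000) → pose (-6.1801, 1.4130, 2.1180)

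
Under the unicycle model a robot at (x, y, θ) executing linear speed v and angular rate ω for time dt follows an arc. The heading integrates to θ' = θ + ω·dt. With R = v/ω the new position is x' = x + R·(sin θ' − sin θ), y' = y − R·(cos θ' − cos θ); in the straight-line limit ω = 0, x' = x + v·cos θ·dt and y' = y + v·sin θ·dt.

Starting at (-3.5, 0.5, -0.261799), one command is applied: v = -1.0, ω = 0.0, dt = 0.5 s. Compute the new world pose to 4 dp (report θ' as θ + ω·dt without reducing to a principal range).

(-3.9830, 0.6294, -0.2618)

θ' = -0.2618 + 0.0·0.5 = -0.2618
ω = 0 → straight: x' = -3.5 + -1.0·cos(-0.2618)·0.5 = -3.9830
y' = 0.5 + -1.0·sin(-0.2618)·0.5 = 0.6294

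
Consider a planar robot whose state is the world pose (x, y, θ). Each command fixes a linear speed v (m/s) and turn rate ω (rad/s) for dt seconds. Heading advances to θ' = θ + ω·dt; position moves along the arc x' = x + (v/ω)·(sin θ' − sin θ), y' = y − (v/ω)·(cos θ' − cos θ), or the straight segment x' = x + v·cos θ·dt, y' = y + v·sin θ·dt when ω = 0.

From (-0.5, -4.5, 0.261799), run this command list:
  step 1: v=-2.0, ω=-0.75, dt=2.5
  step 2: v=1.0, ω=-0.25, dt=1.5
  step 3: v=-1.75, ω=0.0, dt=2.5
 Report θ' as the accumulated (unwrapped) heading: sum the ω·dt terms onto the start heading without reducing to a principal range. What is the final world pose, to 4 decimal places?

step 1: θ'=-1.6132 (R=2.6667) → pose (-3.8545, -1.8112, -1.6132)
step 2: θ'=-1.9882 (R=-4.0000) → pose (-4.1943, -3.2631, -1.9882)
step 3: θ'=-1.9882 (straight) → pose (-2.4207, 0.7362, -1.9882)

(-2.4207, 0.7362, -1.9882)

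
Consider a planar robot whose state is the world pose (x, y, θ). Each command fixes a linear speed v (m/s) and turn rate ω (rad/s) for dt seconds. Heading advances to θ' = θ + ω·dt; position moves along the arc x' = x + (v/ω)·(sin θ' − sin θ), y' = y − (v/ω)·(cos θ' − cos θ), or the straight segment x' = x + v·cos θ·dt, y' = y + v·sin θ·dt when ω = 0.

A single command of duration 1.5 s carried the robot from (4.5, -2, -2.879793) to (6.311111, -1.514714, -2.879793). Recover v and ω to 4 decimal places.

v = -1.2500, ω = 0.0000

Δθ = -2.879793 − -2.879793 = 0.000000
ω = Δθ/dt = 0.000000/1.5 = 0.0000
ω = 0 → v = (Δx·cos θ + Δy·sin θ)/dt = -1.2500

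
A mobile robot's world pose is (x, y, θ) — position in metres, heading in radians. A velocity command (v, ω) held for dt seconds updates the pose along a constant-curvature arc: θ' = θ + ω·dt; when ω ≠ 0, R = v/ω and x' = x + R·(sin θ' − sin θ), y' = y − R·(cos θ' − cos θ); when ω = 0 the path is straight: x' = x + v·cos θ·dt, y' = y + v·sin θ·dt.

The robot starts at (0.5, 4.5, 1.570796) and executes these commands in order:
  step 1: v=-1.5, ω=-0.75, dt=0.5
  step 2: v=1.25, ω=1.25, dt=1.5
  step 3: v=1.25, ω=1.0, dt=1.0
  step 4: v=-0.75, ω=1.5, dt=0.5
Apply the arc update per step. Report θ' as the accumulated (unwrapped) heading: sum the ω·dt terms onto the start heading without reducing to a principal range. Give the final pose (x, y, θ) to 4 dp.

(-1.4921, 4.9858, 4.8208)

step 1: θ'=1.1958 (R=2.0000) → pose (0.3610, 3.7675, 1.1958)
step 2: θ'=3.0708 (R=1.0000) → pose (-0.4988, 5.1312, 3.0708)
step 3: θ'=4.0708 (R=1.2500) → pose (-1.5886, 4.6324, 4.0708)
step 4: θ'=4.8208 (R=-0.5000) → pose (-1.4921, 4.9858, 4.8208)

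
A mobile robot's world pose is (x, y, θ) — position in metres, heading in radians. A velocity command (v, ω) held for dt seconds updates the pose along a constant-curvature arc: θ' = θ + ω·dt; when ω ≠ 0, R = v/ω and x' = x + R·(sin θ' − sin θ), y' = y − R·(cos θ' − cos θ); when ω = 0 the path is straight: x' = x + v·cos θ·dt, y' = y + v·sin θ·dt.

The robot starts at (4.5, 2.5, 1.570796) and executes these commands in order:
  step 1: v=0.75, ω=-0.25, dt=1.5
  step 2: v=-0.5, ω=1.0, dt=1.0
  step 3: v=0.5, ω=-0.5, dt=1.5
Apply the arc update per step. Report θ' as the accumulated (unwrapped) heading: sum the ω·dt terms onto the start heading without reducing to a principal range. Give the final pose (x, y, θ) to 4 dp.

(4.5870, 3.8329, 1.4458)

step 1: θ'=1.1958 (R=-3.0000) → pose (4.7085, 3.5988, 1.1958)
step 2: θ'=2.1958 (R=-0.5000) → pose (4.7682, 3.1231, 2.1958)
step 3: θ'=1.4458 (R=-1.0000) → pose (4.5870, 3.8329, 1.4458)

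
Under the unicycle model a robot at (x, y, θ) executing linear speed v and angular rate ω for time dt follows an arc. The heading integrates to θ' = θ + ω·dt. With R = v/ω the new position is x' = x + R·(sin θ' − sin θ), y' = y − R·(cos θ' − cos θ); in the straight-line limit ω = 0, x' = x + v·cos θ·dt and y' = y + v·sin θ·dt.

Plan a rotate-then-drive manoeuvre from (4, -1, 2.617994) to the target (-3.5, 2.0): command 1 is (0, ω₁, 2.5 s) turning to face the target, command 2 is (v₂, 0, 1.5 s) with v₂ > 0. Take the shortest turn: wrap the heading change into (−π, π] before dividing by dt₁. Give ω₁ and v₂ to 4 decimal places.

heading to target = atan2(2−-1, -3.5−4) = 2.7611
Δθ = wrap(2.7611 − 2.6180) = 0.1431; ω₁ = Δθ/dt₁ = 0.0572
distance = √((-3.5−4)² + (2−-1)²) = 8.0777; v₂ = distance/dt₂ = 5.3852

ω₁ = 0.0572, v₂ = 5.3852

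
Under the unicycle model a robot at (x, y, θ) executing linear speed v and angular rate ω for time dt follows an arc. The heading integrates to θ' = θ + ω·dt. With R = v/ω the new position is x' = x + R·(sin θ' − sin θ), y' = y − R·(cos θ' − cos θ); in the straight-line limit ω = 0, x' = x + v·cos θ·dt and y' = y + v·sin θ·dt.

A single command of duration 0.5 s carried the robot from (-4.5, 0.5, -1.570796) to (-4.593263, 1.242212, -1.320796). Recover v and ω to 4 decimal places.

Δθ = -1.320796 − -1.570796 = 0.250000
ω = Δθ/dt = 0.250000/0.5 = 0.5000
R = −Δy/(cos θ' − cos θ) = -3.0000
v = R·ω = -3.0000·0.5000 = -1.5000

v = -1.5000, ω = 0.5000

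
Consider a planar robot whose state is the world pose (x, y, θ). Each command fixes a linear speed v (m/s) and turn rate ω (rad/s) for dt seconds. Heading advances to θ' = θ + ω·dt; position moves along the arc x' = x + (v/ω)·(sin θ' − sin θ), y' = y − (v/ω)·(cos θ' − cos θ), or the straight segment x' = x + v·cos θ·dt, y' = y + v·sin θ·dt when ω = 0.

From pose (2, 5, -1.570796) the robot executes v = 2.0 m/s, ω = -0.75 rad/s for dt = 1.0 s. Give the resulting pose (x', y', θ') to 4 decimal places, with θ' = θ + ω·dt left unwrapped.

θ' = -1.5708 + -0.75·1.0 = -2.3208
R = v/ω = 2.0/-0.75 = -2.6667
x' = 2 + -2.6667·(sin -2.3208 − sin -1.5708) = 1.2845
y' = 5 − -2.6667·(cos -2.3208 − cos -1.5708) = 3.1823

(1.2845, 3.1823, -2.3208)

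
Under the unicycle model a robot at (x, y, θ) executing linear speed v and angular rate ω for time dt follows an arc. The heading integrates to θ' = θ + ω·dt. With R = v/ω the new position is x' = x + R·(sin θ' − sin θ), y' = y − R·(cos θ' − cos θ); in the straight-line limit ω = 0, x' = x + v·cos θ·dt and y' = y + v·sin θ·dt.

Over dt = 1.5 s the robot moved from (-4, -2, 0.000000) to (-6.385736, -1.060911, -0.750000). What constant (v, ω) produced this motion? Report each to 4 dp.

Δθ = -0.750000 − 0.000000 = -0.750000
ω = Δθ/dt = -0.750000/1.5 = -0.5000
R = Δx/(sin θ' − sin θ) = 3.5000
v = R·ω = 3.5000·-0.5000 = -1.7500

v = -1.7500, ω = -0.5000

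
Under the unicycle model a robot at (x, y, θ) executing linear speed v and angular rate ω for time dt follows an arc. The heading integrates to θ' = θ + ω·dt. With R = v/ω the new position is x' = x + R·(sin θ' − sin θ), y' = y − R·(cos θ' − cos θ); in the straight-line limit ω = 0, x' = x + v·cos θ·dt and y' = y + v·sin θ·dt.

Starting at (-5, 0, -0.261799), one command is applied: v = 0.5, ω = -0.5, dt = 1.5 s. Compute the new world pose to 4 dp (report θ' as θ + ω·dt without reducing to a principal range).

(-4.4110, -0.4356, -1.0118)

θ' = -0.2618 + -0.5·1.5 = -1.0118
R = v/ω = 0.5/-0.5 = -1.0000
x' = -5 + -1.0000·(sin -1.0118 − sin -0.2618) = -4.4110
y' = 0 − -1.0000·(cos -1.0118 − cos -0.2618) = -0.4356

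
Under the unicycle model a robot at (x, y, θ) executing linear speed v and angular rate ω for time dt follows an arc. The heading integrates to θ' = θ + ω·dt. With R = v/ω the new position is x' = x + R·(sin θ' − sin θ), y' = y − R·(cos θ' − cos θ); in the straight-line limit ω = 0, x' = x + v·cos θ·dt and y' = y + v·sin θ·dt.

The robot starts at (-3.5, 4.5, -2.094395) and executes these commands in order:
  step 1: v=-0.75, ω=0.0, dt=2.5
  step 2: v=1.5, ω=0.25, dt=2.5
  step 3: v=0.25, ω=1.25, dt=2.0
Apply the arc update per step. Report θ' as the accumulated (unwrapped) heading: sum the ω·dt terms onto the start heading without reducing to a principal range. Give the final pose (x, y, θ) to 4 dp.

(-2.9650, 2.4338, 1.0306)

step 1: θ'=-2.0944 (straight) → pose (-2.5625, 6.1238, -2.0944)
step 2: θ'=-1.4694 (R=6.0000) → pose (-3.3355, 2.5164, -1.4694)
step 3: θ'=1.0306 (R=0.2000) → pose (-2.9650, 2.4338, 1.0306)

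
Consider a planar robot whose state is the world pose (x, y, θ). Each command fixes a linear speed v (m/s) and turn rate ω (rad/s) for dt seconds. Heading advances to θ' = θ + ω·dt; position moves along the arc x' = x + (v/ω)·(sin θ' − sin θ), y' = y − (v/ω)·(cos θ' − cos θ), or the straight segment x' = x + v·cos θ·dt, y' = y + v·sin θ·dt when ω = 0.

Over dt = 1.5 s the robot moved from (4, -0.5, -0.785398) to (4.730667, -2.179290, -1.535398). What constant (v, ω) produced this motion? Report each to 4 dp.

Δθ = -1.535398 − -0.785398 = -0.750000
ω = Δθ/dt = -0.750000/1.5 = -0.5000
R = −Δy/(cos θ' − cos θ) = -2.5000
v = R·ω = -2.5000·-0.5000 = 1.2500

v = 1.2500, ω = -0.5000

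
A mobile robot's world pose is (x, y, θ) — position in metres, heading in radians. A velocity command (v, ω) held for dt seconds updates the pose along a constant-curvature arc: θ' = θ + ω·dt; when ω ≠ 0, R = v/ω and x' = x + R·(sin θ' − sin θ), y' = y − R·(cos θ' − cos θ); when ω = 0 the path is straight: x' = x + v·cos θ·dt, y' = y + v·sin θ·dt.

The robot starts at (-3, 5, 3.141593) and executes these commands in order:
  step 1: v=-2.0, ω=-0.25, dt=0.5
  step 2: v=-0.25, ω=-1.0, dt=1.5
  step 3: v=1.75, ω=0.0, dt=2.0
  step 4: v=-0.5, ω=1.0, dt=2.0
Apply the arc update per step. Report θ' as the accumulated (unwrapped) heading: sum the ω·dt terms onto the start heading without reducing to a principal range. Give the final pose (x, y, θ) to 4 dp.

step 1: θ'=3.0166 (R=8.0000) → pose (-2.0026, 4.9376, 3.0166)
step 2: θ'=1.5166 (R=0.2500) → pose (-1.7841, 4.6760, 1.5166)
step 3: θ'=1.5166 (straight) → pose (-1.5945, 8.1708, 1.5166)
step 4: θ'=3.5166 (R=-0.5000) → pose (-0.9121, 7.6785, 3.5166)

(-0.9121, 7.6785, 3.5166)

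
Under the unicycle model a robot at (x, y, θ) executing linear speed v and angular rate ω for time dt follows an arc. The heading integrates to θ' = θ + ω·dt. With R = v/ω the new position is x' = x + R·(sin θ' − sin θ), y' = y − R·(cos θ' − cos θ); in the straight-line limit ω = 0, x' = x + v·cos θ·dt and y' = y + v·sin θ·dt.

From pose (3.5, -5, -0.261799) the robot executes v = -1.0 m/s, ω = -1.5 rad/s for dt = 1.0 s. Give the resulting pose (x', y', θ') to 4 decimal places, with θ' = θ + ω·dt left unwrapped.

θ' = -0.2618 + -1.5·1.0 = -1.7618
R = v/ω = -1.0/-1.5 = 0.6667
x' = 3.5 + 0.6667·(sin -1.7618 − sin -0.2618) = 3.0180
y' = -5 − 0.6667·(cos -1.7618 − cos -0.2618) = -4.2295

(3.0180, -4.2295, -1.7618)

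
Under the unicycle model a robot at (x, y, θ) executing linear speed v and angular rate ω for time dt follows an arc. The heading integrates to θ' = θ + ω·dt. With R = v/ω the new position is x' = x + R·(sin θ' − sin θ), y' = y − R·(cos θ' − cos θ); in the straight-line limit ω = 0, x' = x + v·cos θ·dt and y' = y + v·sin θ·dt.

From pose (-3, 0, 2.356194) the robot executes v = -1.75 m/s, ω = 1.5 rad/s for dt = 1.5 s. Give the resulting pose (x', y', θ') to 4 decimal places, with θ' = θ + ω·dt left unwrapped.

(-1.0149, 0.7013, 4.6062)

θ' = 2.3562 + 1.5·1.5 = 4.6062
R = v/ω = -1.75/1.5 = -1.1667
x' = -3 + -1.1667·(sin 4.6062 − sin 2.3562) = -1.0149
y' = 0 − -1.1667·(cos 4.6062 − cos 2.3562) = 0.7013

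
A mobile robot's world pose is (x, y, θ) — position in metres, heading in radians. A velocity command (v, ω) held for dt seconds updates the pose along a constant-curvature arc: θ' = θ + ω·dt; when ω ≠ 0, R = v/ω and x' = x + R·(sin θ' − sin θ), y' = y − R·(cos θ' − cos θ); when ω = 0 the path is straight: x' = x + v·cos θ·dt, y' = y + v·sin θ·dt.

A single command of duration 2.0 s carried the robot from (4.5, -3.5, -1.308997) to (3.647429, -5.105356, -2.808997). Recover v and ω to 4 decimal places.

Δθ = -2.808997 − -1.308997 = -1.500000
ω = Δθ/dt = -1.500000/2.0 = -0.7500
R = −Δy/(cos θ' − cos θ) = -1.3333
v = R·ω = -1.3333·-0.7500 = 1.0000

v = 1.0000, ω = -0.7500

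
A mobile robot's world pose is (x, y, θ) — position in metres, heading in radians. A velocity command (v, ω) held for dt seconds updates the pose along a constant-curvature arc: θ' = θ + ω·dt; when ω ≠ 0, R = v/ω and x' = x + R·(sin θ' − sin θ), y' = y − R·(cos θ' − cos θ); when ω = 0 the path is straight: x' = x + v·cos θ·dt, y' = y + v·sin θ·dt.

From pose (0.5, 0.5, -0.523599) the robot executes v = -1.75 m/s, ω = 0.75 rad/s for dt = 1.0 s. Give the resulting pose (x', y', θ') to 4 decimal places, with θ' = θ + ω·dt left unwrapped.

θ' = -0.5236 + 0.75·1.0 = 0.2264
R = v/ω = -1.75/0.75 = -2.3333
x' = 0.5 + -2.3333·(sin 0.2264 − sin -0.5236) = -1.1904
y' = 0.5 − -2.3333·(cos 0.2264 − cos -0.5236) = 0.7531

(-1.1904, 0.7531, 0.2264)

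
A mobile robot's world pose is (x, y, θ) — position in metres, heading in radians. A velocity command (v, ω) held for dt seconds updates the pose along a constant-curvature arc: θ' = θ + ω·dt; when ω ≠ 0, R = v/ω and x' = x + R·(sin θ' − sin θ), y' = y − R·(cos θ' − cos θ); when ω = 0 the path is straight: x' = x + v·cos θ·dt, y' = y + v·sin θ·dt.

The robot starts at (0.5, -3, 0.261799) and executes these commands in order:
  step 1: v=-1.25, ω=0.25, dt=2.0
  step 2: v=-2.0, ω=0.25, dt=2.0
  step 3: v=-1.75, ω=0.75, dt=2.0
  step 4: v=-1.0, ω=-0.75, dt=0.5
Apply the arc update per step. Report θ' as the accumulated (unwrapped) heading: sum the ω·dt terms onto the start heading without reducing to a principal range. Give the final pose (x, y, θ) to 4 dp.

(-1.9793, -10.7113, 2.3868)

step 1: θ'=0.7618 (R=-5.0000) → pose (-1.6570, -4.2117, 0.7618)
step 2: θ'=1.2618 (R=-8.0000) → pose (-3.7563, -7.5676, 1.2618)
step 3: θ'=2.7618 (R=-2.3333) → pose (-2.3986, -10.4442, 2.7618)
step 4: θ'=2.3868 (R=1.3333) → pose (-1.9793, -10.7113, 2.3868)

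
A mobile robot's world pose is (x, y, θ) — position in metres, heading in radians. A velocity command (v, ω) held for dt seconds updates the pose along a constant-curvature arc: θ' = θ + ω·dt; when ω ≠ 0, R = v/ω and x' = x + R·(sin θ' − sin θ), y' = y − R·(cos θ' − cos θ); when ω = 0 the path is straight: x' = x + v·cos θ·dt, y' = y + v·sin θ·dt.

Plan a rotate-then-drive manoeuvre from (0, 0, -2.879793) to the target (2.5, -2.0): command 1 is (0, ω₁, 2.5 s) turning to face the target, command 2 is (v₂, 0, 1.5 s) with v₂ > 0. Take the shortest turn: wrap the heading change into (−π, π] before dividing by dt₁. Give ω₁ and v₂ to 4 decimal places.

heading to target = atan2(-2−0, 2.5−0) = -0.6747
Δθ = wrap(-0.6747 − -2.8798) = 2.2051; ω₁ = Δθ/dt₁ = 0.8820
distance = √((2.5−0)² + (-2−0)²) = 3.2016; v₂ = distance/dt₂ = 2.1344

ω₁ = 0.8820, v₂ = 2.1344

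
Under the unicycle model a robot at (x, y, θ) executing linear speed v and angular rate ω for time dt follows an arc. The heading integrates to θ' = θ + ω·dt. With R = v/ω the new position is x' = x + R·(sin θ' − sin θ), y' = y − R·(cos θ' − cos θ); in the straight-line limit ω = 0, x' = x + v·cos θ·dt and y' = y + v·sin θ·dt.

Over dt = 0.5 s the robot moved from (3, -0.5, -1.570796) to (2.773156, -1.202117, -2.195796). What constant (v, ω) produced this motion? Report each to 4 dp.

Δθ = -2.195796 − -1.570796 = -0.625000
ω = Δθ/dt = -0.625000/0.5 = -1.2500
R = −Δy/(cos θ' − cos θ) = -1.2000
v = R·ω = -1.2000·-1.2500 = 1.5000

v = 1.5000, ω = -1.2500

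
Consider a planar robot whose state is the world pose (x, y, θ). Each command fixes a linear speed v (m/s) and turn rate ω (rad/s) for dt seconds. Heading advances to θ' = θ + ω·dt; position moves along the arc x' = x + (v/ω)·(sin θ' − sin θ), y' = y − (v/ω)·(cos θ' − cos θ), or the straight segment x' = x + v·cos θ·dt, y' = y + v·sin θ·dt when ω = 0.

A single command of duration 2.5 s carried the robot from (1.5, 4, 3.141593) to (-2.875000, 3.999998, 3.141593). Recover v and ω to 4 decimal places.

Δθ = 3.141593 − 3.141593 = 0.000000
ω = Δθ/dt = 0.000000/2.5 = 0.0000
ω = 0 → v = (Δx·cos θ + Δy·sin θ)/dt = 1.7500

v = 1.7500, ω = 0.0000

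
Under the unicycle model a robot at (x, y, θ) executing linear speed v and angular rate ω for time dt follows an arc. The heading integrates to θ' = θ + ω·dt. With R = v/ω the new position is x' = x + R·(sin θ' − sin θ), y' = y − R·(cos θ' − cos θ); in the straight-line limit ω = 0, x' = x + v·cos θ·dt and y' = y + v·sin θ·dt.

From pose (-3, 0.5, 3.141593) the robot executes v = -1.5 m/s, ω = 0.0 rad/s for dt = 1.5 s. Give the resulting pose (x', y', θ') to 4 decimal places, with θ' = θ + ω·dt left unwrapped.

(-0.7500, 0.5000, 3.1416)

θ' = 3.1416 + 0.0·1.5 = 3.1416
ω = 0 → straight: x' = -3 + -1.5·cos(3.1416)·1.5 = -0.7500
y' = 0.5 + -1.5·sin(3.1416)·1.5 = 0.5000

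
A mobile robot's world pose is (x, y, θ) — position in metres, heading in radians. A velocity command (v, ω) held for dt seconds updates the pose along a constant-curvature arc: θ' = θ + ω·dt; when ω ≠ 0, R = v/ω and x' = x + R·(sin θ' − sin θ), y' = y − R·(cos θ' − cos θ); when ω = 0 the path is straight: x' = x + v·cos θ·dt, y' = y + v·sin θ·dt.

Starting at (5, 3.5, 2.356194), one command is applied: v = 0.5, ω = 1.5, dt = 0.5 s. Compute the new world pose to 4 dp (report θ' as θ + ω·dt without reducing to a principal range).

θ' = 2.3562 + 1.5·0.5 = 3.1062
R = v/ω = 0.5/1.5 = 0.3333
x' = 5 + 0.3333·(sin 3.1062 − sin 2.3562) = 4.7761
y' = 3.5 − 0.3333·(cos 3.1062 − cos 2.3562) = 3.5974

(4.7761, 3.5974, 3.1062)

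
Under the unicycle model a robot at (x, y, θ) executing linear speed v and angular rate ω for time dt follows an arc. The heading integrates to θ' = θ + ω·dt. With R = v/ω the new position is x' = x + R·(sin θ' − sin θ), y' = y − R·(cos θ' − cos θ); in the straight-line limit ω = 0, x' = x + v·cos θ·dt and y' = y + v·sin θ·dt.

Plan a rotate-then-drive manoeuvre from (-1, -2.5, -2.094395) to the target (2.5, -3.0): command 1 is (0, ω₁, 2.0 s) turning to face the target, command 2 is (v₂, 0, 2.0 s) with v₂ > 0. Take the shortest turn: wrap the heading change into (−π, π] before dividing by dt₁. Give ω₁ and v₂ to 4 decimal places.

heading to target = atan2(-3−-2.5, 2.5−-1) = -0.1419
Δθ = wrap(-0.1419 − -2.0944) = 1.9525; ω₁ = Δθ/dt₁ = 0.9762
distance = √((2.5−-1)² + (-3−-2.5)²) = 3.5355; v₂ = distance/dt₂ = 1.7678

ω₁ = 0.9762, v₂ = 1.7678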